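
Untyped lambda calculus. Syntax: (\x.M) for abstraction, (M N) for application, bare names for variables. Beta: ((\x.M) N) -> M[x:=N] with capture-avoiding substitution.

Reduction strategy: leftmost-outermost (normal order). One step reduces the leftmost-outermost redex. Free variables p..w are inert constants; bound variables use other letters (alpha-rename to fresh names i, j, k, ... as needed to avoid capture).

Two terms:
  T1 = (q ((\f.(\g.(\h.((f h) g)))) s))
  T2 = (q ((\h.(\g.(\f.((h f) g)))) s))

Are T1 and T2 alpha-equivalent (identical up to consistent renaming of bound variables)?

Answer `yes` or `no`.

Answer: yes

Derivation:
Term 1: (q ((\f.(\g.(\h.((f h) g)))) s))
Term 2: (q ((\h.(\g.(\f.((h f) g)))) s))
Alpha-equivalence: compare structure up to binder renaming.
Result: True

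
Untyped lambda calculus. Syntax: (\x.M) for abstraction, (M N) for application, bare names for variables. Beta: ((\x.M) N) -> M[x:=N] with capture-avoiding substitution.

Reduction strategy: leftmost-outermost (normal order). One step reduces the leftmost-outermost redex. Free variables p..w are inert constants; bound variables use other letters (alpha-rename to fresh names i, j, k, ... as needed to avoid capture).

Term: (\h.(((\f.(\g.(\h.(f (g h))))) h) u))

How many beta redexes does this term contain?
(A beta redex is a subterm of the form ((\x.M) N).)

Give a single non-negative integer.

Answer: 1

Derivation:
Term: (\h.(((\f.(\g.(\h.(f (g h))))) h) u))
  Redex: ((\f.(\g.(\h.(f (g h))))) h)
Total redexes: 1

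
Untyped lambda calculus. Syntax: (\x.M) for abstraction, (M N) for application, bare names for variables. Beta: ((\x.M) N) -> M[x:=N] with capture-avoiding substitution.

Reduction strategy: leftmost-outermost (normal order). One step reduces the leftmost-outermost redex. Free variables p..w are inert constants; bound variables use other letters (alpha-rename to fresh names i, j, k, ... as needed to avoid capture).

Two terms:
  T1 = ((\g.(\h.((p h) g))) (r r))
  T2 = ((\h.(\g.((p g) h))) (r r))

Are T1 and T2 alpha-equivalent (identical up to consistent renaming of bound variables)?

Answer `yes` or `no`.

Term 1: ((\g.(\h.((p h) g))) (r r))
Term 2: ((\h.(\g.((p g) h))) (r r))
Alpha-equivalence: compare structure up to binder renaming.
Result: True

Answer: yes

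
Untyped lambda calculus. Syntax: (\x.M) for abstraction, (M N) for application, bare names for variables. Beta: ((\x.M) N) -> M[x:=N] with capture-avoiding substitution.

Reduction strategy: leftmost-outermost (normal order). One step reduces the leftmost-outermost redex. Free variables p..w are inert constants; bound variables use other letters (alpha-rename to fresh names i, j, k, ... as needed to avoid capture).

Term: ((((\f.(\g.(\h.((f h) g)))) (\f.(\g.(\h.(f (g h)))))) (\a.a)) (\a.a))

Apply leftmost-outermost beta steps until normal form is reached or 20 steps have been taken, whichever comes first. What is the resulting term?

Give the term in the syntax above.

Answer: (\h.h)

Derivation:
Step 0: ((((\f.(\g.(\h.((f h) g)))) (\f.(\g.(\h.(f (g h)))))) (\a.a)) (\a.a))
Step 1: (((\g.(\h.(((\f.(\g.(\h.(f (g h))))) h) g))) (\a.a)) (\a.a))
Step 2: ((\h.(((\f.(\g.(\h.(f (g h))))) h) (\a.a))) (\a.a))
Step 3: (((\f.(\g.(\h.(f (g h))))) (\a.a)) (\a.a))
Step 4: ((\g.(\h.((\a.a) (g h)))) (\a.a))
Step 5: (\h.((\a.a) ((\a.a) h)))
Step 6: (\h.((\a.a) h))
Step 7: (\h.h)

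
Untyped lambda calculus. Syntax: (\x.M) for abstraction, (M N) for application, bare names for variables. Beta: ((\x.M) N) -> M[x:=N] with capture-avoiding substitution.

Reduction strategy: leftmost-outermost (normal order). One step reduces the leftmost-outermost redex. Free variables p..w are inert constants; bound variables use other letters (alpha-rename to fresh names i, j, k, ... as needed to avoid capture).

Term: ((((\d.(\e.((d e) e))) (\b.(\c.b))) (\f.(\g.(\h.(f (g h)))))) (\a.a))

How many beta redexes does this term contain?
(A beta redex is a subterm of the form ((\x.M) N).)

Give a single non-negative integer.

Term: ((((\d.(\e.((d e) e))) (\b.(\c.b))) (\f.(\g.(\h.(f (g h)))))) (\a.a))
  Redex: ((\d.(\e.((d e) e))) (\b.(\c.b)))
Total redexes: 1

Answer: 1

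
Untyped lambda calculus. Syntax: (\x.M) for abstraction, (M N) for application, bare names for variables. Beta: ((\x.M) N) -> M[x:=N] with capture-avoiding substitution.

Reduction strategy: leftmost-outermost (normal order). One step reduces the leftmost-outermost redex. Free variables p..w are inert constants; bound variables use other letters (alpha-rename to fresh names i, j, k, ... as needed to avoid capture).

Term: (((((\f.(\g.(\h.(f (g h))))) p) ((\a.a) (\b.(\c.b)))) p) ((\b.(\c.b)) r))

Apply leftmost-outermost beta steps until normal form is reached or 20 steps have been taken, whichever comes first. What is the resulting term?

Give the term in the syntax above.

Answer: ((p (\c.p)) (\c.r))

Derivation:
Step 0: (((((\f.(\g.(\h.(f (g h))))) p) ((\a.a) (\b.(\c.b)))) p) ((\b.(\c.b)) r))
Step 1: ((((\g.(\h.(p (g h)))) ((\a.a) (\b.(\c.b)))) p) ((\b.(\c.b)) r))
Step 2: (((\h.(p (((\a.a) (\b.(\c.b))) h))) p) ((\b.(\c.b)) r))
Step 3: ((p (((\a.a) (\b.(\c.b))) p)) ((\b.(\c.b)) r))
Step 4: ((p ((\b.(\c.b)) p)) ((\b.(\c.b)) r))
Step 5: ((p (\c.p)) ((\b.(\c.b)) r))
Step 6: ((p (\c.p)) (\c.r))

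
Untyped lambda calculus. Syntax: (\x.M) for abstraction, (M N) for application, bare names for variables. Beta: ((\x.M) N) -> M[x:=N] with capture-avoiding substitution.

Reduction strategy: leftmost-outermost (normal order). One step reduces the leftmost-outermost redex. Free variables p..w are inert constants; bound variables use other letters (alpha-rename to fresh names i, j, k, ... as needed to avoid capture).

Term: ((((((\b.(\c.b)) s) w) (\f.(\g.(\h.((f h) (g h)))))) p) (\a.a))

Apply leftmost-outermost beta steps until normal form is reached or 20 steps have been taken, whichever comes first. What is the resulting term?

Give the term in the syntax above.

Step 0: ((((((\b.(\c.b)) s) w) (\f.(\g.(\h.((f h) (g h)))))) p) (\a.a))
Step 1: (((((\c.s) w) (\f.(\g.(\h.((f h) (g h)))))) p) (\a.a))
Step 2: (((s (\f.(\g.(\h.((f h) (g h)))))) p) (\a.a))

Answer: (((s (\f.(\g.(\h.((f h) (g h)))))) p) (\a.a))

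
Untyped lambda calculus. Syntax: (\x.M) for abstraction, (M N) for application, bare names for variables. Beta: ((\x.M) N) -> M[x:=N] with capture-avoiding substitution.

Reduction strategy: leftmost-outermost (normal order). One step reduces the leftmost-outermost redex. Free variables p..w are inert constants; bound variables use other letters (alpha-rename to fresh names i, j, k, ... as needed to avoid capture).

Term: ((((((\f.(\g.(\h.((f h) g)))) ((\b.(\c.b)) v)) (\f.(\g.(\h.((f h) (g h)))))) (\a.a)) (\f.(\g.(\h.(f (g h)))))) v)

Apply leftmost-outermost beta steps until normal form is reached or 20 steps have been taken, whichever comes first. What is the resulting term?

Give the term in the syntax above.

Step 0: ((((((\f.(\g.(\h.((f h) g)))) ((\b.(\c.b)) v)) (\f.(\g.(\h.((f h) (g h)))))) (\a.a)) (\f.(\g.(\h.(f (g h)))))) v)
Step 1: (((((\g.(\h.((((\b.(\c.b)) v) h) g))) (\f.(\g.(\h.((f h) (g h)))))) (\a.a)) (\f.(\g.(\h.(f (g h)))))) v)
Step 2: ((((\h.((((\b.(\c.b)) v) h) (\f.(\g.(\h.((f h) (g h))))))) (\a.a)) (\f.(\g.(\h.(f (g h)))))) v)
Step 3: ((((((\b.(\c.b)) v) (\a.a)) (\f.(\g.(\h.((f h) (g h)))))) (\f.(\g.(\h.(f (g h)))))) v)
Step 4: (((((\c.v) (\a.a)) (\f.(\g.(\h.((f h) (g h)))))) (\f.(\g.(\h.(f (g h)))))) v)
Step 5: (((v (\f.(\g.(\h.((f h) (g h)))))) (\f.(\g.(\h.(f (g h)))))) v)

Answer: (((v (\f.(\g.(\h.((f h) (g h)))))) (\f.(\g.(\h.(f (g h)))))) v)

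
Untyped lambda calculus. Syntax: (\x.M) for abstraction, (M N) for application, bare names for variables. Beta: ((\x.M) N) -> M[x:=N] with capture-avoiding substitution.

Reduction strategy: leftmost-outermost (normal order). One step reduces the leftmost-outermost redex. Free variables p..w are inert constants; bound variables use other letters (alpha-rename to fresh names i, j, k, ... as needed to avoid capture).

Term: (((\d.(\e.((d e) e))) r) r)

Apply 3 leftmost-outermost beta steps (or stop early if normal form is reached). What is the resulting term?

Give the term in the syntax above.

Step 0: (((\d.(\e.((d e) e))) r) r)
Step 1: ((\e.((r e) e)) r)
Step 2: ((r r) r)
Step 3: (normal form reached)

Answer: ((r r) r)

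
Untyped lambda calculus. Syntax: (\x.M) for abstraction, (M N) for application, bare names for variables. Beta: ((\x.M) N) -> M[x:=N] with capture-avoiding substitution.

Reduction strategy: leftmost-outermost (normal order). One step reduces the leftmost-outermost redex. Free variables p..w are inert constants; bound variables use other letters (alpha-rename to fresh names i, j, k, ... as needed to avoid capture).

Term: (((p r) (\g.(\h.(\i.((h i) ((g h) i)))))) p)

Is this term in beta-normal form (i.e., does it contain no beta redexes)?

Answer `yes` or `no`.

Term: (((p r) (\g.(\h.(\i.((h i) ((g h) i)))))) p)
No beta redexes found.

Answer: yes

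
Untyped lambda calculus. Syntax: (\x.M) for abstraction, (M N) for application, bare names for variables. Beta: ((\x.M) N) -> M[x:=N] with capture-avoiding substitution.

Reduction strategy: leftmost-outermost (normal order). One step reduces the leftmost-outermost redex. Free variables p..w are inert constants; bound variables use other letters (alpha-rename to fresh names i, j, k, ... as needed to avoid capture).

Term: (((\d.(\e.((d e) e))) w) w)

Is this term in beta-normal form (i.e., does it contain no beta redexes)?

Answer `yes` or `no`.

Term: (((\d.(\e.((d e) e))) w) w)
Found 1 beta redex(es).

Answer: no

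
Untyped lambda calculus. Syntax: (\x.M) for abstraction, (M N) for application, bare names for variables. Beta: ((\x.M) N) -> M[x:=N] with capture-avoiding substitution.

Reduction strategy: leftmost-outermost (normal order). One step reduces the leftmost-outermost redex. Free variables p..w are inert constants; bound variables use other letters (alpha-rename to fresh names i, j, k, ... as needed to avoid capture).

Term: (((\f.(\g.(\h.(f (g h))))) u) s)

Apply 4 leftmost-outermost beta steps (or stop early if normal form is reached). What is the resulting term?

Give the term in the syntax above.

Step 0: (((\f.(\g.(\h.(f (g h))))) u) s)
Step 1: ((\g.(\h.(u (g h)))) s)
Step 2: (\h.(u (s h)))
Step 3: (normal form reached)

Answer: (\h.(u (s h)))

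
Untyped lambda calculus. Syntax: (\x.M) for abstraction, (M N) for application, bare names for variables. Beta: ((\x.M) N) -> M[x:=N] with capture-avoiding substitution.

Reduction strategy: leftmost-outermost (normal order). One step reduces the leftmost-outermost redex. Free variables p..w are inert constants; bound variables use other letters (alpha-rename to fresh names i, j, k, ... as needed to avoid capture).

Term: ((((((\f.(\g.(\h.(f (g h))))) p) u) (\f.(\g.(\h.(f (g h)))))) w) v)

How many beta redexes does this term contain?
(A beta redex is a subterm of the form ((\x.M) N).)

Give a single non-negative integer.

Term: ((((((\f.(\g.(\h.(f (g h))))) p) u) (\f.(\g.(\h.(f (g h)))))) w) v)
  Redex: ((\f.(\g.(\h.(f (g h))))) p)
Total redexes: 1

Answer: 1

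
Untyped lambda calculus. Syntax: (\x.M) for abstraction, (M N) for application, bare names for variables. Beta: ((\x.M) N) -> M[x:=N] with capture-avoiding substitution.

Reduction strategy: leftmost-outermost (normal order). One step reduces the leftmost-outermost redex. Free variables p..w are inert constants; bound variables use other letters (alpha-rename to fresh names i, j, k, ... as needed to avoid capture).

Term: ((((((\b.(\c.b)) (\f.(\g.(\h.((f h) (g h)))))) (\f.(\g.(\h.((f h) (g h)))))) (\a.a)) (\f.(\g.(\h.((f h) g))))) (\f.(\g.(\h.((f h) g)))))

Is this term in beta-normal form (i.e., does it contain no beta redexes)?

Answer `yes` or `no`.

Answer: no

Derivation:
Term: ((((((\b.(\c.b)) (\f.(\g.(\h.((f h) (g h)))))) (\f.(\g.(\h.((f h) (g h)))))) (\a.a)) (\f.(\g.(\h.((f h) g))))) (\f.(\g.(\h.((f h) g)))))
Found 1 beta redex(es).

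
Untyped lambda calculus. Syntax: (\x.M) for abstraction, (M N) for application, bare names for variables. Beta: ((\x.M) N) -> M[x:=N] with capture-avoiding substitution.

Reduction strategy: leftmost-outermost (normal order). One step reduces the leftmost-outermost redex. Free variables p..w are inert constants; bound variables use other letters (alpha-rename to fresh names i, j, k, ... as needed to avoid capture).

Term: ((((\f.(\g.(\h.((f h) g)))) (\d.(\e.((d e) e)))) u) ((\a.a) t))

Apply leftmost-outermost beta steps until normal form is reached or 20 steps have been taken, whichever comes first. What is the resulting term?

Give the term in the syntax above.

Step 0: ((((\f.(\g.(\h.((f h) g)))) (\d.(\e.((d e) e)))) u) ((\a.a) t))
Step 1: (((\g.(\h.(((\d.(\e.((d e) e))) h) g))) u) ((\a.a) t))
Step 2: ((\h.(((\d.(\e.((d e) e))) h) u)) ((\a.a) t))
Step 3: (((\d.(\e.((d e) e))) ((\a.a) t)) u)
Step 4: ((\e.((((\a.a) t) e) e)) u)
Step 5: ((((\a.a) t) u) u)
Step 6: ((t u) u)

Answer: ((t u) u)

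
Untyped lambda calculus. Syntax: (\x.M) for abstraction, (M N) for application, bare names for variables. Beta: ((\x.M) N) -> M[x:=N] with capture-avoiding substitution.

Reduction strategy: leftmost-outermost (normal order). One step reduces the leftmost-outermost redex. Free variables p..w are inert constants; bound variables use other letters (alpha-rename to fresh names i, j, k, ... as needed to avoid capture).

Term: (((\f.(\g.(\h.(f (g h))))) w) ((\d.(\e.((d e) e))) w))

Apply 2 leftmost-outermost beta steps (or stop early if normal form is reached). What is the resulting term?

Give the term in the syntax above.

Step 0: (((\f.(\g.(\h.(f (g h))))) w) ((\d.(\e.((d e) e))) w))
Step 1: ((\g.(\h.(w (g h)))) ((\d.(\e.((d e) e))) w))
Step 2: (\h.(w (((\d.(\e.((d e) e))) w) h)))

Answer: (\h.(w (((\d.(\e.((d e) e))) w) h)))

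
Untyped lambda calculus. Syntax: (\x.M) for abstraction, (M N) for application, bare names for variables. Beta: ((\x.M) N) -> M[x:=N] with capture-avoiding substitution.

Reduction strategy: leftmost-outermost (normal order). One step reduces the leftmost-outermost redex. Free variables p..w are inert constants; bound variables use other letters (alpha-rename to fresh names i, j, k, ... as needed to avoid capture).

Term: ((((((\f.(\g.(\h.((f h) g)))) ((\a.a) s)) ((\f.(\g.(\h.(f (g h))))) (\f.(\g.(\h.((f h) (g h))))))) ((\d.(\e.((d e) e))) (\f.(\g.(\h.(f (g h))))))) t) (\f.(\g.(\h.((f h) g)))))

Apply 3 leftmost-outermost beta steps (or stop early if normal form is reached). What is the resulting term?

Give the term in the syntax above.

Step 0: ((((((\f.(\g.(\h.((f h) g)))) ((\a.a) s)) ((\f.(\g.(\h.(f (g h))))) (\f.(\g.(\h.((f h) (g h))))))) ((\d.(\e.((d e) e))) (\f.(\g.(\h.(f (g h))))))) t) (\f.(\g.(\h.((f h) g)))))
Step 1: (((((\g.(\h.((((\a.a) s) h) g))) ((\f.(\g.(\h.(f (g h))))) (\f.(\g.(\h.((f h) (g h))))))) ((\d.(\e.((d e) e))) (\f.(\g.(\h.(f (g h))))))) t) (\f.(\g.(\h.((f h) g)))))
Step 2: ((((\h.((((\a.a) s) h) ((\f.(\g.(\h.(f (g h))))) (\f.(\g.(\h.((f h) (g h)))))))) ((\d.(\e.((d e) e))) (\f.(\g.(\h.(f (g h))))))) t) (\f.(\g.(\h.((f h) g)))))
Step 3: ((((((\a.a) s) ((\d.(\e.((d e) e))) (\f.(\g.(\h.(f (g h))))))) ((\f.(\g.(\h.(f (g h))))) (\f.(\g.(\h.((f h) (g h))))))) t) (\f.(\g.(\h.((f h) g)))))

Answer: ((((((\a.a) s) ((\d.(\e.((d e) e))) (\f.(\g.(\h.(f (g h))))))) ((\f.(\g.(\h.(f (g h))))) (\f.(\g.(\h.((f h) (g h))))))) t) (\f.(\g.(\h.((f h) g)))))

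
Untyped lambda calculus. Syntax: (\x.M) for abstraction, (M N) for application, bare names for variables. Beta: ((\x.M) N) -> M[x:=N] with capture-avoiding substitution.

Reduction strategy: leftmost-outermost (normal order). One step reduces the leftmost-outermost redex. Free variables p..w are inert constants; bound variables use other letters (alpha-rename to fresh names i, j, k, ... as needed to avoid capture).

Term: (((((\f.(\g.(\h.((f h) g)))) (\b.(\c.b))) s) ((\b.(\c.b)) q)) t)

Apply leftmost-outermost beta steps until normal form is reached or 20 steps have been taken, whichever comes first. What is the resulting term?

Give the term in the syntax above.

Step 0: (((((\f.(\g.(\h.((f h) g)))) (\b.(\c.b))) s) ((\b.(\c.b)) q)) t)
Step 1: ((((\g.(\h.(((\b.(\c.b)) h) g))) s) ((\b.(\c.b)) q)) t)
Step 2: (((\h.(((\b.(\c.b)) h) s)) ((\b.(\c.b)) q)) t)
Step 3: ((((\b.(\c.b)) ((\b.(\c.b)) q)) s) t)
Step 4: (((\c.((\b.(\c.b)) q)) s) t)
Step 5: (((\b.(\c.b)) q) t)
Step 6: ((\c.q) t)
Step 7: q

Answer: q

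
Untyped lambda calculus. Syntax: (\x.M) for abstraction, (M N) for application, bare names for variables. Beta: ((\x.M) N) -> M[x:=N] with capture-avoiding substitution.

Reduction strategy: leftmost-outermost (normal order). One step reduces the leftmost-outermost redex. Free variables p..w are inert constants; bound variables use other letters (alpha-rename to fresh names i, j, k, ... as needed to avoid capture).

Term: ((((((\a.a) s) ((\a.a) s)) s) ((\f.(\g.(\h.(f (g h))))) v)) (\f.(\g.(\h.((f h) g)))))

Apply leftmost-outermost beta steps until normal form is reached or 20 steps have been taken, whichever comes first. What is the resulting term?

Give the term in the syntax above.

Step 0: ((((((\a.a) s) ((\a.a) s)) s) ((\f.(\g.(\h.(f (g h))))) v)) (\f.(\g.(\h.((f h) g)))))
Step 1: ((((s ((\a.a) s)) s) ((\f.(\g.(\h.(f (g h))))) v)) (\f.(\g.(\h.((f h) g)))))
Step 2: ((((s s) s) ((\f.(\g.(\h.(f (g h))))) v)) (\f.(\g.(\h.((f h) g)))))
Step 3: ((((s s) s) (\g.(\h.(v (g h))))) (\f.(\g.(\h.((f h) g)))))

Answer: ((((s s) s) (\g.(\h.(v (g h))))) (\f.(\g.(\h.((f h) g)))))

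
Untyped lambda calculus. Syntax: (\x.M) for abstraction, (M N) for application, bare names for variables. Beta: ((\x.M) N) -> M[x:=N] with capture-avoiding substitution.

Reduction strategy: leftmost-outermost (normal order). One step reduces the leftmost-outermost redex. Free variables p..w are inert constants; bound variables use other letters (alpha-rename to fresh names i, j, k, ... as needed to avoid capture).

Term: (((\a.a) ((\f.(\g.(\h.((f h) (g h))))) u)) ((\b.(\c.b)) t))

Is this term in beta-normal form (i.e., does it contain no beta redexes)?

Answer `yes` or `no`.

Answer: no

Derivation:
Term: (((\a.a) ((\f.(\g.(\h.((f h) (g h))))) u)) ((\b.(\c.b)) t))
Found 3 beta redex(es).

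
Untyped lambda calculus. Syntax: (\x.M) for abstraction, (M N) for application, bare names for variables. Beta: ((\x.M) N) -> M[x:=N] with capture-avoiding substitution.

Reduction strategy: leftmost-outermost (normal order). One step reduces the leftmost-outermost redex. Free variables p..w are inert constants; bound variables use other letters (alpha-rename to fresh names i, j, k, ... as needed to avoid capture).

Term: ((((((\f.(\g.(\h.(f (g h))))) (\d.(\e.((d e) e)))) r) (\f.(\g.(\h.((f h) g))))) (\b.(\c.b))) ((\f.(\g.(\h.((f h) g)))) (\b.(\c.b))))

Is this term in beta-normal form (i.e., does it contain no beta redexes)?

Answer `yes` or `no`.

Term: ((((((\f.(\g.(\h.(f (g h))))) (\d.(\e.((d e) e)))) r) (\f.(\g.(\h.((f h) g))))) (\b.(\c.b))) ((\f.(\g.(\h.((f h) g)))) (\b.(\c.b))))
Found 2 beta redex(es).

Answer: no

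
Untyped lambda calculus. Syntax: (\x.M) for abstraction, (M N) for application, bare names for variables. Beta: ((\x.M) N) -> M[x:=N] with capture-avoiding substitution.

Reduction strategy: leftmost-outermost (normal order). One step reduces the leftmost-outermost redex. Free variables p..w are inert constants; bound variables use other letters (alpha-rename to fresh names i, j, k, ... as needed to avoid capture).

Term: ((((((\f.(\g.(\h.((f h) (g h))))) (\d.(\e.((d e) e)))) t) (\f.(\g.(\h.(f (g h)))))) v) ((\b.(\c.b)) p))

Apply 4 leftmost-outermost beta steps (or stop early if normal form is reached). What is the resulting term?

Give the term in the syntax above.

Answer: ((((\e.(((\f.(\g.(\h.(f (g h))))) e) e)) (t (\f.(\g.(\h.(f (g h))))))) v) ((\b.(\c.b)) p))

Derivation:
Step 0: ((((((\f.(\g.(\h.((f h) (g h))))) (\d.(\e.((d e) e)))) t) (\f.(\g.(\h.(f (g h)))))) v) ((\b.(\c.b)) p))
Step 1: (((((\g.(\h.(((\d.(\e.((d e) e))) h) (g h)))) t) (\f.(\g.(\h.(f (g h)))))) v) ((\b.(\c.b)) p))
Step 2: ((((\h.(((\d.(\e.((d e) e))) h) (t h))) (\f.(\g.(\h.(f (g h)))))) v) ((\b.(\c.b)) p))
Step 3: (((((\d.(\e.((d e) e))) (\f.(\g.(\h.(f (g h)))))) (t (\f.(\g.(\h.(f (g h))))))) v) ((\b.(\c.b)) p))
Step 4: ((((\e.(((\f.(\g.(\h.(f (g h))))) e) e)) (t (\f.(\g.(\h.(f (g h))))))) v) ((\b.(\c.b)) p))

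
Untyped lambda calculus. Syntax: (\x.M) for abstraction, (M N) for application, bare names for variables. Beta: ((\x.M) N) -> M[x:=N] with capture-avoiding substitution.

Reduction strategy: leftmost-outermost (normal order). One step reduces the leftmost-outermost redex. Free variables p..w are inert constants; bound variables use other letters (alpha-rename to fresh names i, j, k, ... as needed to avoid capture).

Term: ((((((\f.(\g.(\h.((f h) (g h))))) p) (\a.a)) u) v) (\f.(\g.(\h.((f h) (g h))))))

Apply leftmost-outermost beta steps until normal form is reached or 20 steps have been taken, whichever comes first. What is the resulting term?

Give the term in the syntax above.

Step 0: ((((((\f.(\g.(\h.((f h) (g h))))) p) (\a.a)) u) v) (\f.(\g.(\h.((f h) (g h))))))
Step 1: (((((\g.(\h.((p h) (g h)))) (\a.a)) u) v) (\f.(\g.(\h.((f h) (g h))))))
Step 2: ((((\h.((p h) ((\a.a) h))) u) v) (\f.(\g.(\h.((f h) (g h))))))
Step 3: ((((p u) ((\a.a) u)) v) (\f.(\g.(\h.((f h) (g h))))))
Step 4: ((((p u) u) v) (\f.(\g.(\h.((f h) (g h))))))

Answer: ((((p u) u) v) (\f.(\g.(\h.((f h) (g h))))))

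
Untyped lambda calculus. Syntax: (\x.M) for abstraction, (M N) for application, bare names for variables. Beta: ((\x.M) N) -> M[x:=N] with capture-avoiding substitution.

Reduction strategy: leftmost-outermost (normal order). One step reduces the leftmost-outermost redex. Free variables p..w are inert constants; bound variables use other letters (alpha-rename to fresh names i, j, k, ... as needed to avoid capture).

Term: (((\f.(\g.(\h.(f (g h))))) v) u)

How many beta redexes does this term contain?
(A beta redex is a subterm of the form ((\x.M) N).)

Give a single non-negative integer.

Answer: 1

Derivation:
Term: (((\f.(\g.(\h.(f (g h))))) v) u)
  Redex: ((\f.(\g.(\h.(f (g h))))) v)
Total redexes: 1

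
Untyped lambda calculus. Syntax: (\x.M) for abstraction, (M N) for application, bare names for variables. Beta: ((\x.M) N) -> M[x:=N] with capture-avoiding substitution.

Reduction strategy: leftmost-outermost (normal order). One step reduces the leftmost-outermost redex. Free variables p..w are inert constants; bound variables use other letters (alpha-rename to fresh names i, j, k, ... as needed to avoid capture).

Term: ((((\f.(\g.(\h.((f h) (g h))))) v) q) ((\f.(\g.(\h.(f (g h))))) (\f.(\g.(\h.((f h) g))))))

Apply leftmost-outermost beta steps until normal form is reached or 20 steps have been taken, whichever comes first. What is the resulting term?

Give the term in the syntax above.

Step 0: ((((\f.(\g.(\h.((f h) (g h))))) v) q) ((\f.(\g.(\h.(f (g h))))) (\f.(\g.(\h.((f h) g))))))
Step 1: (((\g.(\h.((v h) (g h)))) q) ((\f.(\g.(\h.(f (g h))))) (\f.(\g.(\h.((f h) g))))))
Step 2: ((\h.((v h) (q h))) ((\f.(\g.(\h.(f (g h))))) (\f.(\g.(\h.((f h) g))))))
Step 3: ((v ((\f.(\g.(\h.(f (g h))))) (\f.(\g.(\h.((f h) g)))))) (q ((\f.(\g.(\h.(f (g h))))) (\f.(\g.(\h.((f h) g)))))))
Step 4: ((v (\g.(\h.((\f.(\g.(\h.((f h) g)))) (g h))))) (q ((\f.(\g.(\h.(f (g h))))) (\f.(\g.(\h.((f h) g)))))))
Step 5: ((v (\g.(\h.(\i.(\j.(((g h) j) i)))))) (q ((\f.(\g.(\h.(f (g h))))) (\f.(\g.(\h.((f h) g)))))))
Step 6: ((v (\g.(\h.(\i.(\j.(((g h) j) i)))))) (q (\g.(\h.((\f.(\g.(\h.((f h) g)))) (g h))))))
Step 7: ((v (\g.(\h.(\i.(\j.(((g h) j) i)))))) (q (\g.(\h.(\i.(\j.(((g h) j) i)))))))

Answer: ((v (\g.(\h.(\i.(\j.(((g h) j) i)))))) (q (\g.(\h.(\i.(\j.(((g h) j) i)))))))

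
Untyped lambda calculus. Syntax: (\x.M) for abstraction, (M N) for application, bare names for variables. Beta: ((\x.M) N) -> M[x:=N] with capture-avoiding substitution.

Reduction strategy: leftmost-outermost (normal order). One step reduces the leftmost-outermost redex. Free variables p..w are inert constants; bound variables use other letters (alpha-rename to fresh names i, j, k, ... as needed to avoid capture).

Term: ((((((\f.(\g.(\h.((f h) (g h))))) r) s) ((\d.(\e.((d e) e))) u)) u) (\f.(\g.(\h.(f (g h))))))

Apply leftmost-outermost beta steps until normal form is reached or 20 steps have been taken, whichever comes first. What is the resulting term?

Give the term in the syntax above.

Step 0: ((((((\f.(\g.(\h.((f h) (g h))))) r) s) ((\d.(\e.((d e) e))) u)) u) (\f.(\g.(\h.(f (g h))))))
Step 1: (((((\g.(\h.((r h) (g h)))) s) ((\d.(\e.((d e) e))) u)) u) (\f.(\g.(\h.(f (g h))))))
Step 2: ((((\h.((r h) (s h))) ((\d.(\e.((d e) e))) u)) u) (\f.(\g.(\h.(f (g h))))))
Step 3: ((((r ((\d.(\e.((d e) e))) u)) (s ((\d.(\e.((d e) e))) u))) u) (\f.(\g.(\h.(f (g h))))))
Step 4: ((((r (\e.((u e) e))) (s ((\d.(\e.((d e) e))) u))) u) (\f.(\g.(\h.(f (g h))))))
Step 5: ((((r (\e.((u e) e))) (s (\e.((u e) e)))) u) (\f.(\g.(\h.(f (g h))))))

Answer: ((((r (\e.((u e) e))) (s (\e.((u e) e)))) u) (\f.(\g.(\h.(f (g h))))))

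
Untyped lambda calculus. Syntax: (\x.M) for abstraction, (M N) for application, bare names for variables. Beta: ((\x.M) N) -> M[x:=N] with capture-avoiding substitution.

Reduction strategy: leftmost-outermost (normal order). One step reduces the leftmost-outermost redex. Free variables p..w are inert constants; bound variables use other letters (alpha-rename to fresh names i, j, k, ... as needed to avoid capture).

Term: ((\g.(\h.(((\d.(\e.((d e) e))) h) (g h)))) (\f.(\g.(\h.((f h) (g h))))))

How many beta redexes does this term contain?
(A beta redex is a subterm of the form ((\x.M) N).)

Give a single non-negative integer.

Term: ((\g.(\h.(((\d.(\e.((d e) e))) h) (g h)))) (\f.(\g.(\h.((f h) (g h))))))
  Redex: ((\g.(\h.(((\d.(\e.((d e) e))) h) (g h)))) (\f.(\g.(\h.((f h) (g h))))))
  Redex: ((\d.(\e.((d e) e))) h)
Total redexes: 2

Answer: 2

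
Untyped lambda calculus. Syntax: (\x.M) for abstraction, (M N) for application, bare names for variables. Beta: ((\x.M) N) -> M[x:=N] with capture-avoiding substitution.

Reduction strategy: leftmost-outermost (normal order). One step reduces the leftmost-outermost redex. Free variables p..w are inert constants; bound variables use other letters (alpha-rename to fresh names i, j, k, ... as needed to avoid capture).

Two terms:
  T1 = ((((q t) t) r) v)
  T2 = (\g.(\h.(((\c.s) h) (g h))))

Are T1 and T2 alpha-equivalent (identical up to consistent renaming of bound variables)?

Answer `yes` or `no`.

Term 1: ((((q t) t) r) v)
Term 2: (\g.(\h.(((\c.s) h) (g h))))
Alpha-equivalence: compare structure up to binder renaming.
Result: False

Answer: no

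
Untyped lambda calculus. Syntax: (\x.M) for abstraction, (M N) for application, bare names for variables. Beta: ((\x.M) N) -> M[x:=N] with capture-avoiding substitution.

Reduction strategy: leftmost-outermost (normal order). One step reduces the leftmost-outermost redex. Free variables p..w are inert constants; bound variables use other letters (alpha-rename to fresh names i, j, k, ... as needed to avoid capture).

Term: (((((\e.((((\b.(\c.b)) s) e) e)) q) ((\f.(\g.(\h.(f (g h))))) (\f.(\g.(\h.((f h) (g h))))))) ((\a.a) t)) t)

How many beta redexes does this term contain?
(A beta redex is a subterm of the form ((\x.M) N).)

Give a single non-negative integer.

Answer: 4

Derivation:
Term: (((((\e.((((\b.(\c.b)) s) e) e)) q) ((\f.(\g.(\h.(f (g h))))) (\f.(\g.(\h.((f h) (g h))))))) ((\a.a) t)) t)
  Redex: ((\e.((((\b.(\c.b)) s) e) e)) q)
  Redex: ((\b.(\c.b)) s)
  Redex: ((\f.(\g.(\h.(f (g h))))) (\f.(\g.(\h.((f h) (g h))))))
  Redex: ((\a.a) t)
Total redexes: 4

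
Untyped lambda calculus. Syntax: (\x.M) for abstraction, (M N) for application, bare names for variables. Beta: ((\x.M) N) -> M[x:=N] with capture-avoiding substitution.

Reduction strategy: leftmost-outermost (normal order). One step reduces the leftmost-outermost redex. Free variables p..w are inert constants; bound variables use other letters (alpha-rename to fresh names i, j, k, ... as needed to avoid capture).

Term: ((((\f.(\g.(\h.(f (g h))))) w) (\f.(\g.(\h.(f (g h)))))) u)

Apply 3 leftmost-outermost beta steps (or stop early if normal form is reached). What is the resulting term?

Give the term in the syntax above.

Step 0: ((((\f.(\g.(\h.(f (g h))))) w) (\f.(\g.(\h.(f (g h)))))) u)
Step 1: (((\g.(\h.(w (g h)))) (\f.(\g.(\h.(f (g h)))))) u)
Step 2: ((\h.(w ((\f.(\g.(\h.(f (g h))))) h))) u)
Step 3: (w ((\f.(\g.(\h.(f (g h))))) u))

Answer: (w ((\f.(\g.(\h.(f (g h))))) u))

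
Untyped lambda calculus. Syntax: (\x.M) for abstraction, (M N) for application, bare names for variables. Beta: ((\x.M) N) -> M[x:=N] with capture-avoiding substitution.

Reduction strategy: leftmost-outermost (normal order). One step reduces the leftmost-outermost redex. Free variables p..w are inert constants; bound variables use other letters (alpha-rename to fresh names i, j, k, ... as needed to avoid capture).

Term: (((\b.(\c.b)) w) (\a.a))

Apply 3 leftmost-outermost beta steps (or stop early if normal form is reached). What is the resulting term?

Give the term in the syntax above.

Step 0: (((\b.(\c.b)) w) (\a.a))
Step 1: ((\c.w) (\a.a))
Step 2: w
Step 3: (normal form reached)

Answer: w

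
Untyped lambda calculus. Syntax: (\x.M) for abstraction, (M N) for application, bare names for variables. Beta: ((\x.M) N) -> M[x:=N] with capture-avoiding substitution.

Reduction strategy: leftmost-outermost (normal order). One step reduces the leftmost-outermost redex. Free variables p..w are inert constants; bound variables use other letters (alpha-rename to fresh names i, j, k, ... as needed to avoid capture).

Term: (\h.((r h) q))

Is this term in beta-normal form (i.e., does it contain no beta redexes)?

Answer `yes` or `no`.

Answer: yes

Derivation:
Term: (\h.((r h) q))
No beta redexes found.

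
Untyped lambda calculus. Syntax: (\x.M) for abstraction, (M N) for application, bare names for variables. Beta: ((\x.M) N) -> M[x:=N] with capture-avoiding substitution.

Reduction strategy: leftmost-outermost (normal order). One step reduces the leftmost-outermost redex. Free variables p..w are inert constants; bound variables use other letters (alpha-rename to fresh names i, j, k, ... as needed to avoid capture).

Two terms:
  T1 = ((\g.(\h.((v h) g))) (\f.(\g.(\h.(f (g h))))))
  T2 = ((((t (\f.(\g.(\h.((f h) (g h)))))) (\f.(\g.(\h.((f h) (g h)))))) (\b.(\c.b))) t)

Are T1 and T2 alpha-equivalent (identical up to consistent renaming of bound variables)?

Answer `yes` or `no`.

Term 1: ((\g.(\h.((v h) g))) (\f.(\g.(\h.(f (g h))))))
Term 2: ((((t (\f.(\g.(\h.((f h) (g h)))))) (\f.(\g.(\h.((f h) (g h)))))) (\b.(\c.b))) t)
Alpha-equivalence: compare structure up to binder renaming.
Result: False

Answer: no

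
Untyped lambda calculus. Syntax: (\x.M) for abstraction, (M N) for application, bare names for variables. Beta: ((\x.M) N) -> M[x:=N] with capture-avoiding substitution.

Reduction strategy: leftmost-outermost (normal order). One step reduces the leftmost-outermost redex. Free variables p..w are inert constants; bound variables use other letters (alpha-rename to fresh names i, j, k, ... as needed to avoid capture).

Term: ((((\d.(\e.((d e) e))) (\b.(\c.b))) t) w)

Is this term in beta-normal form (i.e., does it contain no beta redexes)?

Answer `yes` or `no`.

Answer: no

Derivation:
Term: ((((\d.(\e.((d e) e))) (\b.(\c.b))) t) w)
Found 1 beta redex(es).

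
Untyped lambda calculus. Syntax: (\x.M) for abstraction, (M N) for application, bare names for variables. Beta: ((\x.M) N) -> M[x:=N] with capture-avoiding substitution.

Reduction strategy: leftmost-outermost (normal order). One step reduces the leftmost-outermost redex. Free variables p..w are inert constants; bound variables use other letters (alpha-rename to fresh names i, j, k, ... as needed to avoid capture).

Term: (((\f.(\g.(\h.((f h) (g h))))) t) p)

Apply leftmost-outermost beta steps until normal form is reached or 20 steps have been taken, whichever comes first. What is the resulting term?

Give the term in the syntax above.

Step 0: (((\f.(\g.(\h.((f h) (g h))))) t) p)
Step 1: ((\g.(\h.((t h) (g h)))) p)
Step 2: (\h.((t h) (p h)))

Answer: (\h.((t h) (p h)))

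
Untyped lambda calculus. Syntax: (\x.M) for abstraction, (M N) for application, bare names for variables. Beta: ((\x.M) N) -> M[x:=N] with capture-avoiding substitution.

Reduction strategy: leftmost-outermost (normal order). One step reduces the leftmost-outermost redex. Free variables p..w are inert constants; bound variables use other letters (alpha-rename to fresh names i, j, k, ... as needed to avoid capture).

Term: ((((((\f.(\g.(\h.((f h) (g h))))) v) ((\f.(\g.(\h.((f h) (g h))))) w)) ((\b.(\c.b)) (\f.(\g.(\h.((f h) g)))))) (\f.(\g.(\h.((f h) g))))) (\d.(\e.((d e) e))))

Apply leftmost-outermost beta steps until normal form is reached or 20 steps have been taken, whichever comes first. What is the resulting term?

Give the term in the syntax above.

Answer: ((((v (\c.(\f.(\g.(\h.((f h) g)))))) (\h.((w h) (\f.(\g.(\h.((f h) g))))))) (\f.(\g.(\h.((f h) g))))) (\d.(\e.((d e) e))))

Derivation:
Step 0: ((((((\f.(\g.(\h.((f h) (g h))))) v) ((\f.(\g.(\h.((f h) (g h))))) w)) ((\b.(\c.b)) (\f.(\g.(\h.((f h) g)))))) (\f.(\g.(\h.((f h) g))))) (\d.(\e.((d e) e))))
Step 1: (((((\g.(\h.((v h) (g h)))) ((\f.(\g.(\h.((f h) (g h))))) w)) ((\b.(\c.b)) (\f.(\g.(\h.((f h) g)))))) (\f.(\g.(\h.((f h) g))))) (\d.(\e.((d e) e))))
Step 2: ((((\h.((v h) (((\f.(\g.(\h.((f h) (g h))))) w) h))) ((\b.(\c.b)) (\f.(\g.(\h.((f h) g)))))) (\f.(\g.(\h.((f h) g))))) (\d.(\e.((d e) e))))
Step 3: ((((v ((\b.(\c.b)) (\f.(\g.(\h.((f h) g)))))) (((\f.(\g.(\h.((f h) (g h))))) w) ((\b.(\c.b)) (\f.(\g.(\h.((f h) g))))))) (\f.(\g.(\h.((f h) g))))) (\d.(\e.((d e) e))))
Step 4: ((((v (\c.(\f.(\g.(\h.((f h) g)))))) (((\f.(\g.(\h.((f h) (g h))))) w) ((\b.(\c.b)) (\f.(\g.(\h.((f h) g))))))) (\f.(\g.(\h.((f h) g))))) (\d.(\e.((d e) e))))
Step 5: ((((v (\c.(\f.(\g.(\h.((f h) g)))))) ((\g.(\h.((w h) (g h)))) ((\b.(\c.b)) (\f.(\g.(\h.((f h) g))))))) (\f.(\g.(\h.((f h) g))))) (\d.(\e.((d e) e))))
Step 6: ((((v (\c.(\f.(\g.(\h.((f h) g)))))) (\h.((w h) (((\b.(\c.b)) (\f.(\g.(\h.((f h) g))))) h)))) (\f.(\g.(\h.((f h) g))))) (\d.(\e.((d e) e))))
Step 7: ((((v (\c.(\f.(\g.(\h.((f h) g)))))) (\h.((w h) ((\c.(\f.(\g.(\h.((f h) g))))) h)))) (\f.(\g.(\h.((f h) g))))) (\d.(\e.((d e) e))))
Step 8: ((((v (\c.(\f.(\g.(\h.((f h) g)))))) (\h.((w h) (\f.(\g.(\h.((f h) g))))))) (\f.(\g.(\h.((f h) g))))) (\d.(\e.((d e) e))))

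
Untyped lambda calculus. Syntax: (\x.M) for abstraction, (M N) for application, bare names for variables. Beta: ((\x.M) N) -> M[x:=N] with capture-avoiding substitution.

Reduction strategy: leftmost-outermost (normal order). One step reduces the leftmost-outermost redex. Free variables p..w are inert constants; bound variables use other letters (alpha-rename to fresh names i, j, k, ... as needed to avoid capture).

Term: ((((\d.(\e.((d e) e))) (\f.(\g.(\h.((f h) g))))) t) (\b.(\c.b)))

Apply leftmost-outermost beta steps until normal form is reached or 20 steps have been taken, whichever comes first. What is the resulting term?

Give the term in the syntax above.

Answer: ((t (\b.(\c.b))) t)

Derivation:
Step 0: ((((\d.(\e.((d e) e))) (\f.(\g.(\h.((f h) g))))) t) (\b.(\c.b)))
Step 1: (((\e.(((\f.(\g.(\h.((f h) g)))) e) e)) t) (\b.(\c.b)))
Step 2: ((((\f.(\g.(\h.((f h) g)))) t) t) (\b.(\c.b)))
Step 3: (((\g.(\h.((t h) g))) t) (\b.(\c.b)))
Step 4: ((\h.((t h) t)) (\b.(\c.b)))
Step 5: ((t (\b.(\c.b))) t)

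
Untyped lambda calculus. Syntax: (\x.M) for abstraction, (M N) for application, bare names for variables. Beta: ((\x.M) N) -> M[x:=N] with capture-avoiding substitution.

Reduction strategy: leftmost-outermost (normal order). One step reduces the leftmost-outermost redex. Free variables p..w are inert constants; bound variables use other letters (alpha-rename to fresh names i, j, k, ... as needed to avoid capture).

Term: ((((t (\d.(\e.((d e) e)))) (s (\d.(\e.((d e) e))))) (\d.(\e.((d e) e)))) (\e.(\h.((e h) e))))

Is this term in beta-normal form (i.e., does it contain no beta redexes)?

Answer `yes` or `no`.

Answer: yes

Derivation:
Term: ((((t (\d.(\e.((d e) e)))) (s (\d.(\e.((d e) e))))) (\d.(\e.((d e) e)))) (\e.(\h.((e h) e))))
No beta redexes found.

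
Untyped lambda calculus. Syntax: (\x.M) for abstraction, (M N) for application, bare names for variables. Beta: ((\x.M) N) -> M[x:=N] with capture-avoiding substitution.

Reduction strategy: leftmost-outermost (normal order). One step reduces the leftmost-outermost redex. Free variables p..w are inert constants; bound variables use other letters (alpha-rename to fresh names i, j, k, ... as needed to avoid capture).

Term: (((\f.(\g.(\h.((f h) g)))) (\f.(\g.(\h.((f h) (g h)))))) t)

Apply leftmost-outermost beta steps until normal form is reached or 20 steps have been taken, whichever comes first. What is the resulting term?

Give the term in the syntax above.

Answer: (\h.(\i.((h i) (t i))))

Derivation:
Step 0: (((\f.(\g.(\h.((f h) g)))) (\f.(\g.(\h.((f h) (g h)))))) t)
Step 1: ((\g.(\h.(((\f.(\g.(\h.((f h) (g h))))) h) g))) t)
Step 2: (\h.(((\f.(\g.(\h.((f h) (g h))))) h) t))
Step 3: (\h.((\g.(\i.((h i) (g i)))) t))
Step 4: (\h.(\i.((h i) (t i))))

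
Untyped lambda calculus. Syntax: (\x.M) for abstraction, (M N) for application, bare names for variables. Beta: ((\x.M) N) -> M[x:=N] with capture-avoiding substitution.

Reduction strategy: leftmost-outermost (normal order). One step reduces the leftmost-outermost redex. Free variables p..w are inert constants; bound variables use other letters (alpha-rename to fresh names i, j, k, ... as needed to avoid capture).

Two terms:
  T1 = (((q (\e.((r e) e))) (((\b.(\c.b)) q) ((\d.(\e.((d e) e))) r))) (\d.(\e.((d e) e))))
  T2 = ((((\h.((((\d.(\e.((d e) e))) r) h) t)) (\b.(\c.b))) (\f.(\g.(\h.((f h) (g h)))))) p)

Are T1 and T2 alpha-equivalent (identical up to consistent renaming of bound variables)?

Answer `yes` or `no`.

Term 1: (((q (\e.((r e) e))) (((\b.(\c.b)) q) ((\d.(\e.((d e) e))) r))) (\d.(\e.((d e) e))))
Term 2: ((((\h.((((\d.(\e.((d e) e))) r) h) t)) (\b.(\c.b))) (\f.(\g.(\h.((f h) (g h)))))) p)
Alpha-equivalence: compare structure up to binder renaming.
Result: False

Answer: no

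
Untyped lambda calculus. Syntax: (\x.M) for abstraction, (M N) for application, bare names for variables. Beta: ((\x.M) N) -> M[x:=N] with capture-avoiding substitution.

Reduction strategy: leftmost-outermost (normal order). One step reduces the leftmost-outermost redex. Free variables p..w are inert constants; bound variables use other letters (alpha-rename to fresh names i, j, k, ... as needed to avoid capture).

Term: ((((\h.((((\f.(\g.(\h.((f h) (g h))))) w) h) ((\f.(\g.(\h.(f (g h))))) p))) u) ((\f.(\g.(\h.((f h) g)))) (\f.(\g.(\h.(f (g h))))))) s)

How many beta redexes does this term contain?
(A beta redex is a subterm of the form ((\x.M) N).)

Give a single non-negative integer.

Term: ((((\h.((((\f.(\g.(\h.((f h) (g h))))) w) h) ((\f.(\g.(\h.(f (g h))))) p))) u) ((\f.(\g.(\h.((f h) g)))) (\f.(\g.(\h.(f (g h))))))) s)
  Redex: ((\h.((((\f.(\g.(\h.((f h) (g h))))) w) h) ((\f.(\g.(\h.(f (g h))))) p))) u)
  Redex: ((\f.(\g.(\h.((f h) (g h))))) w)
  Redex: ((\f.(\g.(\h.(f (g h))))) p)
  Redex: ((\f.(\g.(\h.((f h) g)))) (\f.(\g.(\h.(f (g h))))))
Total redexes: 4

Answer: 4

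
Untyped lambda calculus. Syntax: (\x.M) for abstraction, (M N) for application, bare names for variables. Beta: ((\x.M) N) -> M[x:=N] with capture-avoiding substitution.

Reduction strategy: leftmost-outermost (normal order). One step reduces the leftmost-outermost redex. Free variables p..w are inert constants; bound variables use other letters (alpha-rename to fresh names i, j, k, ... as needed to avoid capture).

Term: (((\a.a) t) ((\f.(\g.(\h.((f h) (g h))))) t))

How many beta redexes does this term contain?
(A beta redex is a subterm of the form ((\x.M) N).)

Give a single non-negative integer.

Answer: 2

Derivation:
Term: (((\a.a) t) ((\f.(\g.(\h.((f h) (g h))))) t))
  Redex: ((\a.a) t)
  Redex: ((\f.(\g.(\h.((f h) (g h))))) t)
Total redexes: 2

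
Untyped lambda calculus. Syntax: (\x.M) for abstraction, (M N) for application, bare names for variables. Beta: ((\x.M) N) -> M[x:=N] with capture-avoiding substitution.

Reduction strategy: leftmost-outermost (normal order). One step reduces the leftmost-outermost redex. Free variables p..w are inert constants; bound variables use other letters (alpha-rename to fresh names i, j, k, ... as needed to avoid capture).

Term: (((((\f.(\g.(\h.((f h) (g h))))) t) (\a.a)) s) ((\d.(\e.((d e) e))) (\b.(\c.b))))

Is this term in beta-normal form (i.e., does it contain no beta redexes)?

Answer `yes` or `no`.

Answer: no

Derivation:
Term: (((((\f.(\g.(\h.((f h) (g h))))) t) (\a.a)) s) ((\d.(\e.((d e) e))) (\b.(\c.b))))
Found 2 beta redex(es).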